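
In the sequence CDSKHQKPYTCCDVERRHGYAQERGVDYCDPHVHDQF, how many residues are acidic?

7

Aspartate (D) and glutamate (E) have carboxylic-acid side chains and are the acidic amino acids.
Matching residues: D2, D13, E15, E23, D27, D30, D35.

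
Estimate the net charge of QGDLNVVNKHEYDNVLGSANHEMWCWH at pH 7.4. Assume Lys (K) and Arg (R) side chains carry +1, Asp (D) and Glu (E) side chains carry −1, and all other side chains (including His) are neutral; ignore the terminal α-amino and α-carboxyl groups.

Positive (K, R): K9 → +1.
Negative (D, E): D3, E11, D13, E22 → −4.
Net charge = (+1) + (−4) = −3.

-3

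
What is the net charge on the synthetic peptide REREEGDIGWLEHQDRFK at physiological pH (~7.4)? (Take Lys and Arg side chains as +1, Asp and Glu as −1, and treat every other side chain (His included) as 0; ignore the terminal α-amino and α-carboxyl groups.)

Positive (K, R): R1, R3, R16, K18 → +4.
Negative (D, E): E2, E4, E5, D7, E12, D15 → −6.
Net charge = (+4) + (−6) = −2.

-2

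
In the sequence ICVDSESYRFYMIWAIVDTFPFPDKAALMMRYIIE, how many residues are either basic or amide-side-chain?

Basic: H, K, R. Amide-side-chain: N, Q.
Basic residues here: R9, K25, R31 (3).
Amide-side-chain residues here: none (0).
The two groups share no amino acid, so total = 3 + 0 = 3.

3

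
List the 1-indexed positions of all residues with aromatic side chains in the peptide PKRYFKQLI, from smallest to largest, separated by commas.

The aromatic amino acids are Phe (F, benzyl), Trp (W, indole), and Tyr (Y, phenol).
Matching residues: Y4, F5.

4, 5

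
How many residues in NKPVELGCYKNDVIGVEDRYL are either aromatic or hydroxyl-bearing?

2

Aromatic: F, W, Y. Hydroxyl-bearing: S, T, Y.
Aromatic residues here: Y9, Y20 (2).
Hydroxyl-bearing residues here: Y9, Y20 (2).
Y is in both groups, so the 2 Y residues must not be double-counted.
Total = 2 + 2 − 2 = 2.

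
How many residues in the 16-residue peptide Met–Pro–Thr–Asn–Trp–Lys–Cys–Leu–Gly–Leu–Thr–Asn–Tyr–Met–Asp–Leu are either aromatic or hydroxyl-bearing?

Aromatic: F, W, Y. Hydroxyl-bearing: S, T, Y.
Aromatic residues here: Trp5, Tyr13 (2).
Hydroxyl-bearing residues here: Thr3, Thr11, Tyr13 (3).
Y is in both groups, so the 1 Y residue must not be double-counted.
Total = 2 + 3 − 1 = 4.

4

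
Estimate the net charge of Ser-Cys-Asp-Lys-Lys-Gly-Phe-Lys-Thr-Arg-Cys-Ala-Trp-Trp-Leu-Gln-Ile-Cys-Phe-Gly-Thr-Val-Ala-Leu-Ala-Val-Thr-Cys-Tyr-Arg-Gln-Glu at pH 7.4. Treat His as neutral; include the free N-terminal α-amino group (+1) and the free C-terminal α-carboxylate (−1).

+3

At pH ~7.4 the Lys and Arg side chains are protonated (+1), the Asp and Glu side chains are deprotonated (−1), and with His taken as neutral all other side chains carry no charge.
Positive (K, R): Lys4, Lys5, Lys8, Arg10, Arg30 → +5.
Negative (D, E): Asp3, Glu32 → −2.
The N-terminus (+1) and C-terminus (−1) cancel.
Net charge = (+5) + (−2) = +3.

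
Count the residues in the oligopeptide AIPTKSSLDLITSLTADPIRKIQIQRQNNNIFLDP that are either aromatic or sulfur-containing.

Aromatic: F, W, Y. Sulfur-containing: C, M.
Aromatic residues here: F32 (1).
Sulfur-containing residues here: none (0).
The two groups share no amino acid, so total = 1 + 0 = 1.

1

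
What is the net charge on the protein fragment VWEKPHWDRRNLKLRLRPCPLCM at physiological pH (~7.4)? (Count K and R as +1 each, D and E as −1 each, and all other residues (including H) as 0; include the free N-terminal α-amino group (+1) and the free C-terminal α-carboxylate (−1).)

+4

Positive (K, R): K4, R9, R10, K13, R15, R17 → +6.
Negative (D, E): E3, D8 → −2.
The N-terminus (+1) and C-terminus (−1) cancel.
Net charge = (+6) + (−2) = +4.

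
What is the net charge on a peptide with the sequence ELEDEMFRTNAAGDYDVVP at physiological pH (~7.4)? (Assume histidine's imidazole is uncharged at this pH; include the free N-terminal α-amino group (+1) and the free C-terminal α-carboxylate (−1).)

-5

At pH ~7.4 the Lys and Arg side chains are protonated (+1), the Asp and Glu side chains are deprotonated (−1), and with His taken as neutral all other side chains carry no charge.
Positive (K, R): R8 → +1.
Negative (D, E): E1, E3, D4, E5, D14, D16 → −6.
The N-terminus (+1) and C-terminus (−1) cancel.
Net charge = (+1) + (−6) = −5.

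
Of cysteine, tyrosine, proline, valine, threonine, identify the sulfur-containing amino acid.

Only Cys (C) and Met (M) have a sulfur atom in the side chain.
Of the listed options, only cysteine belongs to this group.

cysteine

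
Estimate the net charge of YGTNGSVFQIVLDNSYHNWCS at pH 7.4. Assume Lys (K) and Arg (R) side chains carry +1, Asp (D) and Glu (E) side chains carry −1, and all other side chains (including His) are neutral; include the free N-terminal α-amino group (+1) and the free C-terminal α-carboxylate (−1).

-1

Positive (K, R): none → +0.
Negative (D, E): D13 → −1.
The N-terminus (+1) and C-terminus (−1) cancel.
Net charge = (+0) + (−1) = −1.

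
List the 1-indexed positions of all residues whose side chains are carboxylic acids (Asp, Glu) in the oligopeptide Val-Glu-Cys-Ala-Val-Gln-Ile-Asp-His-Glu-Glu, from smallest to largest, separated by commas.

2, 8, 10, 11

Matching residues: Glu2, Asp8, Glu10, Glu11.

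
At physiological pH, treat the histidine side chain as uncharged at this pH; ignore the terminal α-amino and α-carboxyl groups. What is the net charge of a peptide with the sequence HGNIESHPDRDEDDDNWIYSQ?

-6

Near pH 7.4, K and R contribute +1 each, D and E contribute −1 each, and every other side chain (His included, as stated) is uncharged.
Positive (K, R): R10 → +1.
Negative (D, E): E5, D9, D11, E12, D13, D14, D15 → −7.
Net charge = (+1) + (−7) = −6.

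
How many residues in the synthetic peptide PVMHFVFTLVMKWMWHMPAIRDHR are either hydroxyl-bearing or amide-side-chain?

Hydroxyl-bearing: S, T, Y. Amide-side-chain: N, Q.
Hydroxyl-bearing residues here: T8 (1).
Amide-side-chain residues here: none (0).
The two groups share no amino acid, so total = 1 + 0 = 1.

1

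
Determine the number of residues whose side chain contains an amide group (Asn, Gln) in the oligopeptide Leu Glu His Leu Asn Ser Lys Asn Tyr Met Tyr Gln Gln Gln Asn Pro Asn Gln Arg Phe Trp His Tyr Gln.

9

Matching residues: Asn5, Asn8, Gln12, Gln13, Gln14, Asn15, Asn17, Gln18, Gln24.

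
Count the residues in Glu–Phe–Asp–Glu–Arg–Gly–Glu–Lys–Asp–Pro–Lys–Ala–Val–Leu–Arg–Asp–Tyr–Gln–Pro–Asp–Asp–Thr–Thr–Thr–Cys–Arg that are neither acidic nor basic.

Acidic: D, E. Basic: K, R, H. All other residues are neither.
Matching residues: Phe2, Gly6, Pro10, Ala12, Val13, Leu14, Tyr17, Gln18, Pro19, Thr22, Thr23, Thr24, Cys25.

13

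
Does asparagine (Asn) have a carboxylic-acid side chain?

No

Only D (aspartate) and E (glutamate) carry a side-chain carboxylic acid.
Asparagine is not in this group.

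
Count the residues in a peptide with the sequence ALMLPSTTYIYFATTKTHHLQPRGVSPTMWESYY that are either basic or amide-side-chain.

Basic: H, K, R. Amide-side-chain: N, Q.
Basic residues here: K16, H18, H19, R23 (4).
Amide-side-chain residues here: Q21 (1).
The two groups share no amino acid, so total = 4 + 1 = 5.

5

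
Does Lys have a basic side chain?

Yes

Lysine (K), arginine (R), and histidine (H) have basic, nitrogen-containing side chains.
Lysine is in this group.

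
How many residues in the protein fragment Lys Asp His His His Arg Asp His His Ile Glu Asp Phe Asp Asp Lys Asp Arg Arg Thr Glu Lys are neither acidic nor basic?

3

Acidic: D, E. Basic: K, R, H. All other residues are neither.
Matching residues: Ile10, Phe13, Thr20.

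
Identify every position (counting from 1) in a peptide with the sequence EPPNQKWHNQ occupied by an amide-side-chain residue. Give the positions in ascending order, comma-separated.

4, 5, 9, 10

Only N (asparagine) and Q (glutamine) carry a side-chain carboxamide.
Matching residues: N4, Q5, N9, Q10.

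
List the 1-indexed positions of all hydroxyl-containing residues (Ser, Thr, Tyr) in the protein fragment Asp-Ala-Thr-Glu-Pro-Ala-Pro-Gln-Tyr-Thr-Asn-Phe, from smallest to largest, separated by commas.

3, 9, 10

Matching residues: Thr3, Tyr9, Thr10.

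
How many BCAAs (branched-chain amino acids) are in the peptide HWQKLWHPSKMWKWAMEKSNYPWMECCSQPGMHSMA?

The BCAAs are Val, Leu, and Ile — aliphatic side chains with a branch point.
Matching residues: L5.

1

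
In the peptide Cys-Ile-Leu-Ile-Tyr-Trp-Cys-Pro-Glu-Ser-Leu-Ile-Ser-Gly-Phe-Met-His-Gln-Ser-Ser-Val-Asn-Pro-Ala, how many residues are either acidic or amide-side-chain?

3

Acidic: D, E. Amide-side-chain: N, Q.
Acidic residues here: Glu9 (1).
Amide-side-chain residues here: Gln18, Asn22 (2).
The two groups share no amino acid, so total = 1 + 2 = 3.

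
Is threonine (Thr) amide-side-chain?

No

Only N (asparagine) and Q (glutamine) carry a side-chain carboxamide.
Threonine is not in this group.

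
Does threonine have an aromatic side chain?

No

Phenylalanine (F), tryptophan (W), and tyrosine (Y) have aromatic ring side chains.
Threonine is not in this group.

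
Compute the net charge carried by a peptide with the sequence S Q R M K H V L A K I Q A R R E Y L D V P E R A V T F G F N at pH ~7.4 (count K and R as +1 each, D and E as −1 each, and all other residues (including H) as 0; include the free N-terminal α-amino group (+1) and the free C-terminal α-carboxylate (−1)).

Positive (K, R): R3, K5, K10, R14, R15, R23 → +6.
Negative (D, E): E16, D19, E22 → −3.
The N-terminus (+1) and C-terminus (−1) cancel.
Net charge = (+6) + (−3) = +3.

+3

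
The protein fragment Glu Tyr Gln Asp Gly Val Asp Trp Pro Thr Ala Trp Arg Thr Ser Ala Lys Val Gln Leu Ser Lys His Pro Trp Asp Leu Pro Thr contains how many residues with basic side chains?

K, R, and H are the three residues with basic side chains (ε-amine, guanidinium, and imidazole respectively).
Matching residues: Arg13, Lys17, Lys22, His23.

4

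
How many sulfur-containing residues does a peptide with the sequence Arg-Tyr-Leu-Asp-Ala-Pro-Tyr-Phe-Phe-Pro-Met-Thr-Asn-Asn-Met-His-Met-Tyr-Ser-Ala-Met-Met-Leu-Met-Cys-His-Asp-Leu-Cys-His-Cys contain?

Only Cys (C) and Met (M) have a sulfur atom in the side chain.
Matching residues: Met11, Met15, Met17, Met21, Met22, Met24, Cys25, Cys29, Cys31.

9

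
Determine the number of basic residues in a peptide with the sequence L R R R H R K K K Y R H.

K, R, and H are the three residues with basic side chains (ε-amine, guanidinium, and imidazole respectively).
Matching residues: R2, R3, R4, H5, R6, K7, K8, K9, R11, H12.

10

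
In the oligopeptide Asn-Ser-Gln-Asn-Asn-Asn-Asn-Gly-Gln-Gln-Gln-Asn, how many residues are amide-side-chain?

Asparagine (N) and glutamine (Q) have uncharged amide side chains.
Matching residues: Asn1, Gln3, Asn4, Asn5, Asn6, Asn7, Gln9, Gln10, Gln11, Asn12.

10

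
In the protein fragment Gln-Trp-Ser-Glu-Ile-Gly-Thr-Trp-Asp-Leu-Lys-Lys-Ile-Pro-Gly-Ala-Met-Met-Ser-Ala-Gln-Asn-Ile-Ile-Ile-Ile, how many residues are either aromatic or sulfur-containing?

Aromatic: F, W, Y. Sulfur-containing: C, M.
Aromatic residues here: Trp2, Trp8 (2).
Sulfur-containing residues here: Met17, Met18 (2).
The two groups share no amino acid, so total = 2 + 2 = 4.

4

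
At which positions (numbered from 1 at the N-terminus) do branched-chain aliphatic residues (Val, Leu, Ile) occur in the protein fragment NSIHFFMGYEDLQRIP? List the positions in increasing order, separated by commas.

Matching residues: I3, L12, I15.

3, 12, 15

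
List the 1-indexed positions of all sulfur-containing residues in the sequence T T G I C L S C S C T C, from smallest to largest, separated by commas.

5, 8, 10, 12

Only Cys (C) and Met (M) have a sulfur atom in the side chain.
Matching residues: C5, C8, C10, C12.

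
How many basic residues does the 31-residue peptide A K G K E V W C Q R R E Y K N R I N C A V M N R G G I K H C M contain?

9

Lysine (K), arginine (R), and histidine (H) have basic, nitrogen-containing side chains.
Matching residues: K2, K4, R10, R11, K14, R16, R24, K28, H29.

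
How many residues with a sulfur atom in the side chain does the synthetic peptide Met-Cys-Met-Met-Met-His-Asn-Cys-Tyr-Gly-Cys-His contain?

Cysteine (C, thiol) and methionine (M, thioether) are the two sulfur-containing amino acids.
Matching residues: Met1, Cys2, Met3, Met4, Met5, Cys8, Cys11.

7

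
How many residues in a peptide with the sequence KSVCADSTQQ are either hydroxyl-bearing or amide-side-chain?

Hydroxyl-bearing: S, T, Y. Amide-side-chain: N, Q.
Hydroxyl-bearing residues here: S2, S7, T8 (3).
Amide-side-chain residues here: Q9, Q10 (2).
The two groups share no amino acid, so total = 3 + 2 = 5.

5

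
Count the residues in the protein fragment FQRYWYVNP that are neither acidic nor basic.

Acidic: D, E. Basic: K, R, H. All other residues are neither.
Matching residues: F1, Q2, Y4, W5, Y6, V7, N8, P9.

8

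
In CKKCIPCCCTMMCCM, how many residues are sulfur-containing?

10

Cysteine (C, thiol) and methionine (M, thioether) are the two sulfur-containing amino acids.
Matching residues: C1, C4, C7, C8, C9, M11, M12, C13, C14, M15.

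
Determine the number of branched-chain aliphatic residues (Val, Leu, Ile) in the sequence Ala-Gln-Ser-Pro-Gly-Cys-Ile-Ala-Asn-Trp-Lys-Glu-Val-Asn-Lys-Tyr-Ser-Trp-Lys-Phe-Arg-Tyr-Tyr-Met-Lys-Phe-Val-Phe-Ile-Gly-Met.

4

Matching residues: Ile7, Val13, Val27, Ile29.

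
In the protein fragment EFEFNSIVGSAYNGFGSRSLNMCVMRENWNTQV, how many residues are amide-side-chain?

Asparagine (N) and glutamine (Q) have uncharged amide side chains.
Matching residues: N5, N13, N21, N28, N30, Q32.

6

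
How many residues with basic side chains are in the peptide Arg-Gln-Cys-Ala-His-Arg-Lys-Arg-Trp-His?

The basic amino acids are Lys (K), Arg (R), and His (H).
Matching residues: Arg1, His5, Arg6, Lys7, Arg8, His10.

6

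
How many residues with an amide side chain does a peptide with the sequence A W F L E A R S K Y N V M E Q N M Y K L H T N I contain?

4

The amide-side-chain residues are Asn (N) and Gln (Q).
Matching residues: N11, Q15, N16, N23.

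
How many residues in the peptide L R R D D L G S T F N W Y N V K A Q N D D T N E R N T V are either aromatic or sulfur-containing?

Aromatic: F, W, Y. Sulfur-containing: C, M.
Aromatic residues here: F10, W12, Y13 (3).
Sulfur-containing residues here: none (0).
The two groups share no amino acid, so total = 3 + 0 = 3.

3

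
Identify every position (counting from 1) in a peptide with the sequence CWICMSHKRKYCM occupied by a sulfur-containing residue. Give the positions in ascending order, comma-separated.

Only Cys (C) and Met (M) have a sulfur atom in the side chain.
Matching residues: C1, C4, M5, C12, M13.

1, 4, 5, 12, 13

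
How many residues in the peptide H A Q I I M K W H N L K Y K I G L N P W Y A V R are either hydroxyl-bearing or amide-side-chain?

5

Hydroxyl-bearing: S, T, Y. Amide-side-chain: N, Q.
Hydroxyl-bearing residues here: Y13, Y21 (2).
Amide-side-chain residues here: Q3, N10, N18 (3).
The two groups share no amino acid, so total = 2 + 3 = 5.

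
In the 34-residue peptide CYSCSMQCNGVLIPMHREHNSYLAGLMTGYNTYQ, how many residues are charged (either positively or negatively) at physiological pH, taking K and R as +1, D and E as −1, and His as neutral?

2

Charged side chains at pH ~7.4: K, R (positive); D, E (negative).
Matching residues: R17, E18.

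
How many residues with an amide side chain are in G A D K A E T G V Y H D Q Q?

The amide-side-chain residues are Asn (N) and Gln (Q).
Matching residues: Q13, Q14.

2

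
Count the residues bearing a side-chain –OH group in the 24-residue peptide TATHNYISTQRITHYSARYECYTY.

S, T, and Y are the three residues with a side-chain hydroxyl.
Matching residues: T1, T3, Y6, S8, T9, T13, Y15, S16, Y19, Y22, T23, Y24.

12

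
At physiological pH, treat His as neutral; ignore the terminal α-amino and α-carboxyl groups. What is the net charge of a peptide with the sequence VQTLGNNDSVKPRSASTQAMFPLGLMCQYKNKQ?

+3

Near pH 7.4, K and R contribute +1 each, D and E contribute −1 each, and every other side chain (His included, as stated) is uncharged.
Positive (K, R): K11, R13, K30, K32 → +4.
Negative (D, E): D8 → −1.
Net charge = (+4) + (−1) = +3.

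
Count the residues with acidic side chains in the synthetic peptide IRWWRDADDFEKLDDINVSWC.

The acidic residues are Asp (D) and Glu (E), whose side chains end in a carboxylate group.
Matching residues: D6, D8, D9, E11, D14, D15.

6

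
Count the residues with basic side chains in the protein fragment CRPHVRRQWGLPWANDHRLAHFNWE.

K, R, and H are the three residues with basic side chains (ε-amine, guanidinium, and imidazole respectively).
Matching residues: R2, H4, R6, R7, H17, R18, H21.

7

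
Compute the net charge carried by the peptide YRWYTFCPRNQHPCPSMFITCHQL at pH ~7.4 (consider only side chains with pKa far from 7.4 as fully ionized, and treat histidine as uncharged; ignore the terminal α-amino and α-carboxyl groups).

+2

At pH ~7.4 the Lys and Arg side chains are protonated (+1), the Asp and Glu side chains are deprotonated (−1), and with His taken as neutral all other side chains carry no charge.
Positive (K, R): R2, R9 → +2.
Negative (D, E): none → −0.
Net charge = (+2) + (−0) = +2.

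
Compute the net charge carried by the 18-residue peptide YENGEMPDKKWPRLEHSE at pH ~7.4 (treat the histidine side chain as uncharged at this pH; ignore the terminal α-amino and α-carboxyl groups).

The side chains ionized at physiological pH are Lys/Arg (+1) and Asp/Glu (−1); with His treated as neutral, nothing else contributes.
Positive (K, R): K9, K10, R13 → +3.
Negative (D, E): E2, E5, D8, E15, E18 → −5.
Net charge = (+3) + (−5) = −2.

-2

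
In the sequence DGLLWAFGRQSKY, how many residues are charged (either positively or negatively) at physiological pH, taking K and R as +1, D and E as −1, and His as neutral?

3

Charged side chains at pH ~7.4: K, R (positive); D, E (negative).
Matching residues: D1, R9, K12.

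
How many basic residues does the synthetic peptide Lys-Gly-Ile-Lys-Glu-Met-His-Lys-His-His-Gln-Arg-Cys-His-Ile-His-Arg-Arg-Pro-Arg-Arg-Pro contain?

13

Lysine (K), arginine (R), and histidine (H) have basic, nitrogen-containing side chains.
Matching residues: Lys1, Lys4, His7, Lys8, His9, His10, Arg12, His14, His16, Arg17, Arg18, Arg20, Arg21.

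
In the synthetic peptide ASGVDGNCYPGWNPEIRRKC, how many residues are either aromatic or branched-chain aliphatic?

Aromatic: F, W, Y. Branched-chain aliphatic: I, L, V.
Aromatic residues here: Y9, W12 (2).
Branched-chain aliphatic residues here: V4, I16 (2).
The two groups share no amino acid, so total = 2 + 2 = 4.

4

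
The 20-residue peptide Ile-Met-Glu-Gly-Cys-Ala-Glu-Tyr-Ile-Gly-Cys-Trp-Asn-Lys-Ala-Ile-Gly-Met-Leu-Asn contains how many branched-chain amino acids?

V, L, and I make up the branched-chain aliphatic group.
Matching residues: Ile1, Ile9, Ile16, Leu19.

4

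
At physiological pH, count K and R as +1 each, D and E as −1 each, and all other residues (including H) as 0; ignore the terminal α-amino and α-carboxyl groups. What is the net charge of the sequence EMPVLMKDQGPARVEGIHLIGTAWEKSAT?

Positive (K, R): K7, R13, K26 → +3.
Negative (D, E): E1, D8, E15, E25 → −4.
Net charge = (+3) + (−4) = −1.

-1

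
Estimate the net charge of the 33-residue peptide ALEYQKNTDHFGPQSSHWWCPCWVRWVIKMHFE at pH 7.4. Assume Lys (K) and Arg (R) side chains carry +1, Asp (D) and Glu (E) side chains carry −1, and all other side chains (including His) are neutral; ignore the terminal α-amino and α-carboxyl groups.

Positive (K, R): K6, R25, K29 → +3.
Negative (D, E): E3, D9, E33 → −3.
Net charge = (+3) + (−3) = 0.

0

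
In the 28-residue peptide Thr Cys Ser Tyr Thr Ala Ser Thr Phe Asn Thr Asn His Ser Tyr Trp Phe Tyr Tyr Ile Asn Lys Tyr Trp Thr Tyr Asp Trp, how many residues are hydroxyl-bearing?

The –OH-bearing residues are Ser, Thr (aliphatic alcohols), and Tyr (phenol).
Matching residues: Thr1, Ser3, Tyr4, Thr5, Ser7, Thr8, Thr11, Ser14, Tyr15, Tyr18, Tyr19, Tyr23, Thr25, Tyr26.

14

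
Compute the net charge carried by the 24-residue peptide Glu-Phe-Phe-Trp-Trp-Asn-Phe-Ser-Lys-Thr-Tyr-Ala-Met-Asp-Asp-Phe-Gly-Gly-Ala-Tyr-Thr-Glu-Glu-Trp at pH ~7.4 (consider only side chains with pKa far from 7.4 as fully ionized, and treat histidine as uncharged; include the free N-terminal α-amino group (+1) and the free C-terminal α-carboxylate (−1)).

Near pH 7.4, K and R contribute +1 each, D and E contribute −1 each, and every other side chain (His included, as stated) is uncharged.
Positive (K, R): Lys9 → +1.
Negative (D, E): Glu1, Asp14, Asp15, Glu22, Glu23 → −5.
The N-terminus (+1) and C-terminus (−1) cancel.
Net charge = (+1) + (−5) = −4.

-4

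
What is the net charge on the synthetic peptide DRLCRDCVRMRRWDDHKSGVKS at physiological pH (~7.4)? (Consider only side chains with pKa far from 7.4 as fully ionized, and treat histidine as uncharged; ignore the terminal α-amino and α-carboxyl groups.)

Near pH 7.4, K and R contribute +1 each, D and E contribute −1 each, and every other side chain (His included, as stated) is uncharged.
Positive (K, R): R2, R5, R9, R11, R12, K17, K21 → +7.
Negative (D, E): D1, D6, D14, D15 → −4.
Net charge = (+7) + (−4) = +3.

+3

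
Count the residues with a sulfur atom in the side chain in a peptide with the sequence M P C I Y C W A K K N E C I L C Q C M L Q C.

Cysteine (C, thiol) and methionine (M, thioether) are the two sulfur-containing amino acids.
Matching residues: M1, C3, C6, C13, C16, C18, M19, C22.

8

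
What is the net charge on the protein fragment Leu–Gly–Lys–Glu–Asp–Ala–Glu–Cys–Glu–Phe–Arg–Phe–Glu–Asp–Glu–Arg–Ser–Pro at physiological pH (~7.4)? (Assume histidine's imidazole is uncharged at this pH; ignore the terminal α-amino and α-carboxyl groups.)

-4

At pH ~7.4 the Lys and Arg side chains are protonated (+1), the Asp and Glu side chains are deprotonated (−1), and with His taken as neutral all other side chains carry no charge.
Positive (K, R): Lys3, Arg11, Arg16 → +3.
Negative (D, E): Glu4, Asp5, Glu7, Glu9, Glu13, Asp14, Glu15 → −7.
Net charge = (+3) + (−7) = −4.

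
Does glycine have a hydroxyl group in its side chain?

S, T, and Y are the three residues with a side-chain hydroxyl.
Glycine is not in this group.

No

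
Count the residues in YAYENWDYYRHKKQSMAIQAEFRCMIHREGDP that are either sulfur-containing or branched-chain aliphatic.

Sulfur-containing: C, M. Branched-chain aliphatic: I, L, V.
Sulfur-containing residues here: M16, C24, M25 (3).
Branched-chain aliphatic residues here: I18, I26 (2).
The two groups share no amino acid, so total = 3 + 2 = 5.

5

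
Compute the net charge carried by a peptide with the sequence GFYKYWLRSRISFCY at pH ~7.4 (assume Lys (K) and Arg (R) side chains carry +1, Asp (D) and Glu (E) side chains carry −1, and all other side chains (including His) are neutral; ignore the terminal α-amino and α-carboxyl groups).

+3

Positive (K, R): K4, R8, R10 → +3.
Negative (D, E): none → −0.
Net charge = (+3) + (−0) = +3.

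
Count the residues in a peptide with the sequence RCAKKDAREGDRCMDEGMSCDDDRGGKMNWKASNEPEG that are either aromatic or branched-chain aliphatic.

Aromatic: F, W, Y. Branched-chain aliphatic: I, L, V.
Aromatic residues here: W30 (1).
Branched-chain aliphatic residues here: none (0).
The two groups share no amino acid, so total = 1 + 0 = 1.

1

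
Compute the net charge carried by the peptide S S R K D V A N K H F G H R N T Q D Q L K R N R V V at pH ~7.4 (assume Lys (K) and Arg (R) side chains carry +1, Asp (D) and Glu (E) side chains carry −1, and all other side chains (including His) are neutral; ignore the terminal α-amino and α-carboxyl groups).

+5

Positive (K, R): R3, K4, K9, R14, K21, R22, R24 → +7.
Negative (D, E): D5, D18 → −2.
Net charge = (+7) + (−2) = +5.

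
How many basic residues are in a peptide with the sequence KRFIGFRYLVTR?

The basic amino acids are Lys (K), Arg (R), and His (H).
Matching residues: K1, R2, R7, R12.

4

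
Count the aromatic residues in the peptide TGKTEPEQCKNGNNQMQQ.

0

Phenylalanine (F), tryptophan (W), and tyrosine (Y) have aromatic ring side chains.
None of the 18 residues belong to this group.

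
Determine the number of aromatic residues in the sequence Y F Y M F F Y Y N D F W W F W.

Phenylalanine (F), tryptophan (W), and tyrosine (Y) have aromatic ring side chains.
Matching residues: Y1, F2, Y3, F5, F6, Y7, Y8, F11, W12, W13, F14, W15.

12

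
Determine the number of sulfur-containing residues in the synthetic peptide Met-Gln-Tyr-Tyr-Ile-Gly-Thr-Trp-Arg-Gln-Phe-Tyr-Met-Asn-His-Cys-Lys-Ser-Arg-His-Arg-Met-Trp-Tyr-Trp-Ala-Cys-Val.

Only Cys (C) and Met (M) have a sulfur atom in the side chain.
Matching residues: Met1, Met13, Cys16, Met22, Cys27.

5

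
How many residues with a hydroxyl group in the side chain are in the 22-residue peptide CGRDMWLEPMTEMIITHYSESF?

5

Serine (S), threonine (T), and tyrosine (Y) each carry a hydroxyl group on the side chain.
Matching residues: T11, T16, Y18, S19, S21.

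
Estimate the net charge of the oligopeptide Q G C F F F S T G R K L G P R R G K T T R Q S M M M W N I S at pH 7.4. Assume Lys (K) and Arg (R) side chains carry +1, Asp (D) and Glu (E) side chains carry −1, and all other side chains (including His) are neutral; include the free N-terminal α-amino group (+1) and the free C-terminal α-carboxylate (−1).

+6

Positive (K, R): R10, K11, R15, R16, K18, R21 → +6.
Negative (D, E): none → −0.
The N-terminus (+1) and C-terminus (−1) cancel.
Net charge = (+6) + (−0) = +6.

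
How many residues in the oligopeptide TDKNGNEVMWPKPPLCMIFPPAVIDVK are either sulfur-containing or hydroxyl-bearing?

4

Sulfur-containing: C, M. Hydroxyl-bearing: S, T, Y.
Sulfur-containing residues here: M9, C16, M17 (3).
Hydroxyl-bearing residues here: T1 (1).
The two groups share no amino acid, so total = 3 + 1 = 4.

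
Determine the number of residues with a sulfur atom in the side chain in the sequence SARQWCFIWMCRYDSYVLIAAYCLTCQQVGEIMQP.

Only Cys (C) and Met (M) have a sulfur atom in the side chain.
Matching residues: C6, M10, C11, C23, C26, M33.

6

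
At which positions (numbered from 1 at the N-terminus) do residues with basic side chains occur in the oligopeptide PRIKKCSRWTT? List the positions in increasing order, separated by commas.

2, 4, 5, 8

K, R, and H are the three residues with basic side chains (ε-amine, guanidinium, and imidazole respectively).
Matching residues: R2, K4, K5, R8.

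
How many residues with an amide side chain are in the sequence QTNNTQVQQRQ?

7

Asparagine (N) and glutamine (Q) have uncharged amide side chains.
Matching residues: Q1, N3, N4, Q6, Q8, Q9, Q11.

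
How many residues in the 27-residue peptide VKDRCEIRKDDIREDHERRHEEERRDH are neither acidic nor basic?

Acidic: D, E. Basic: K, R, H. All other residues are neither.
Matching residues: V1, C5, I7, I12.

4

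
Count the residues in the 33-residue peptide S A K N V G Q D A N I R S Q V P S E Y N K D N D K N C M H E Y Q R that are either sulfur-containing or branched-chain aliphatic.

Sulfur-containing: C, M. Branched-chain aliphatic: I, L, V.
Sulfur-containing residues here: C27, M28 (2).
Branched-chain aliphatic residues here: V5, I11, V15 (3).
The two groups share no amino acid, so total = 2 + 3 = 5.

5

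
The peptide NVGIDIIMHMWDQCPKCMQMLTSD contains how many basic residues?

2

Lysine (K), arginine (R), and histidine (H) have basic, nitrogen-containing side chains.
Matching residues: H9, K16.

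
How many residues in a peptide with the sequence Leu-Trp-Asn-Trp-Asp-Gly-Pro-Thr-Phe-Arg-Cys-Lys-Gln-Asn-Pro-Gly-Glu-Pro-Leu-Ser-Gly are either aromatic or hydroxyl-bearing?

5

Aromatic: F, W, Y. Hydroxyl-bearing: S, T, Y.
Aromatic residues here: Trp2, Trp4, Phe9 (3).
Hydroxyl-bearing residues here: Thr8, Ser20 (2).
(Y belongs to both groups, but none appear in this sequence.) Total = 3 + 2 = 5.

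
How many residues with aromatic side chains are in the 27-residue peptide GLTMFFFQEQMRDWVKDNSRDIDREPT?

The aromatic amino acids are Phe (F, benzyl), Trp (W, indole), and Tyr (Y, phenol).
Matching residues: F5, F6, F7, W14.

4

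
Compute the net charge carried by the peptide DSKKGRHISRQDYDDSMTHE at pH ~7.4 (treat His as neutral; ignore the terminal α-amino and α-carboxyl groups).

Near pH 7.4, K and R contribute +1 each, D and E contribute −1 each, and every other side chain (His included, as stated) is uncharged.
Positive (K, R): K3, K4, R6, R10 → +4.
Negative (D, E): D1, D12, D14, D15, E20 → −5.
Net charge = (+4) + (−5) = −1.

-1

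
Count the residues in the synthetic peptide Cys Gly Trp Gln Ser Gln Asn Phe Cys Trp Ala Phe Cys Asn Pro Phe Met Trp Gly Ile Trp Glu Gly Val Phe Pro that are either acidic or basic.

Acidic: D, E. Basic: H, K, R.
Acidic residues here: Glu22 (1).
Basic residues here: none (0).
The two groups share no amino acid, so total = 1 + 0 = 1.

1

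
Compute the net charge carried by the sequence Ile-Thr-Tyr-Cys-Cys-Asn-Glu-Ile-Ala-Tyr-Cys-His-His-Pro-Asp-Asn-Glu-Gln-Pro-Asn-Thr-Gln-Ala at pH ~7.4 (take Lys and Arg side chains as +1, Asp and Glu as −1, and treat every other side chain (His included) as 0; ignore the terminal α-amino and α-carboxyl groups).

-3

Positive (K, R): none → +0.
Negative (D, E): Glu7, Asp15, Glu17 → −3.
Net charge = (+0) + (−3) = −3.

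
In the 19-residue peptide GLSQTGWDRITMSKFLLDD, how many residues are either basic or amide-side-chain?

Basic: H, K, R. Amide-side-chain: N, Q.
Basic residues here: R9, K14 (2).
Amide-side-chain residues here: Q4 (1).
The two groups share no amino acid, so total = 2 + 1 = 3.

3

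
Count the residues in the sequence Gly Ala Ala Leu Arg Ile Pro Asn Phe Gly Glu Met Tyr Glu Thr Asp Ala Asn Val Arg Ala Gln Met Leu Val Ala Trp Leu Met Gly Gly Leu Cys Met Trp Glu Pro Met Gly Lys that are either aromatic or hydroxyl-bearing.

5

Aromatic: F, W, Y. Hydroxyl-bearing: S, T, Y.
Aromatic residues here: Phe9, Tyr13, Trp27, Trp35 (4).
Hydroxyl-bearing residues here: Tyr13, Thr15 (2).
Y is in both groups, so the 1 Y residue must not be double-counted.
Total = 4 + 2 − 1 = 5.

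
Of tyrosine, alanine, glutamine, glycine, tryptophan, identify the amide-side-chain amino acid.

Only N (asparagine) and Q (glutamine) carry a side-chain carboxamide.
Of the listed options, only glutamine belongs to this group.

glutamine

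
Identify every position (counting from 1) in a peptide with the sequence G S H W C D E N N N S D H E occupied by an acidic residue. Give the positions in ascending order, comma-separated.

The acidic residues are Asp (D) and Glu (E), whose side chains end in a carboxylate group.
Matching residues: D6, E7, D12, E14.

6, 7, 12, 14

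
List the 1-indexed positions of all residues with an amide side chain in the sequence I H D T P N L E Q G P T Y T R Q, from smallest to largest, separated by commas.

Only N (asparagine) and Q (glutamine) carry a side-chain carboxamide.
Matching residues: N6, Q9, Q16.

6, 9, 16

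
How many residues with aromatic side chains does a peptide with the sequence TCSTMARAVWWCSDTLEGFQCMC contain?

3

The aromatic amino acids are Phe (F, benzyl), Trp (W, indole), and Tyr (Y, phenol).
Matching residues: W10, W11, F19.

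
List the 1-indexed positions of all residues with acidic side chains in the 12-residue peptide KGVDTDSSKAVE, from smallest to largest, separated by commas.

4, 6, 12

The acidic residues are Asp (D) and Glu (E), whose side chains end in a carboxylate group.
Matching residues: D4, D6, E12.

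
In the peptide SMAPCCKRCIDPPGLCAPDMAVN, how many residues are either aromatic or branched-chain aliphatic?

3

Aromatic: F, W, Y. Branched-chain aliphatic: I, L, V.
Aromatic residues here: none (0).
Branched-chain aliphatic residues here: I10, L15, V22 (3).
The two groups share no amino acid, so total = 0 + 3 = 3.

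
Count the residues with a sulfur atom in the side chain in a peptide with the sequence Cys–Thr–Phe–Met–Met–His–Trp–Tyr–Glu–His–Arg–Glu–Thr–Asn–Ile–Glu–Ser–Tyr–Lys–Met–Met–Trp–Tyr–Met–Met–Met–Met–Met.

The sulfur-bearing residues are cysteine (–SH) and methionine (–S–CH₃).
Matching residues: Cys1, Met4, Met5, Met20, Met21, Met24, Met25, Met26, Met27, Met28.

10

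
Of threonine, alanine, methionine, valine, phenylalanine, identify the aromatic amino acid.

phenylalanine

The aromatic amino acids are Phe (F, benzyl), Trp (W, indole), and Tyr (Y, phenol).
Of the listed options, only phenylalanine belongs to this group.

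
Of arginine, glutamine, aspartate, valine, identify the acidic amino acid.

Only D (aspartate) and E (glutamate) carry a side-chain carboxylic acid.
Of the listed options, only aspartate belongs to this group.

aspartate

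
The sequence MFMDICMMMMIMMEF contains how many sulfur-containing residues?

The sulfur-bearing residues are cysteine (–SH) and methionine (–S–CH₃).
Matching residues: M1, M3, C6, M7, M8, M9, M10, M12, M13.

9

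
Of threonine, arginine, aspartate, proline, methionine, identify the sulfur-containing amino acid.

methionine

The sulfur-bearing residues are cysteine (–SH) and methionine (–S–CH₃).
Of the listed options, only methionine belongs to this group.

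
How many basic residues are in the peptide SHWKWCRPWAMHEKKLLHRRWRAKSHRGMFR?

K, R, and H are the three residues with basic side chains (ε-amine, guanidinium, and imidazole respectively).
Matching residues: H2, K4, R7, H12, K14, K15, H18, R19, R20, R22, K24, H26, R27, R31.

14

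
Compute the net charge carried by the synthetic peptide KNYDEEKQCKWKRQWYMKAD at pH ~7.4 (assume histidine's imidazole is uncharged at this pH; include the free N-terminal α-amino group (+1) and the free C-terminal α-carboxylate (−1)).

+2

The side chains ionized at physiological pH are Lys/Arg (+1) and Asp/Glu (−1); with His treated as neutral, nothing else contributes.
Positive (K, R): K1, K7, K10, K12, R13, K18 → +6.
Negative (D, E): D4, E5, E6, D20 → −4.
The N-terminus (+1) and C-terminus (−1) cancel.
Net charge = (+6) + (−4) = +2.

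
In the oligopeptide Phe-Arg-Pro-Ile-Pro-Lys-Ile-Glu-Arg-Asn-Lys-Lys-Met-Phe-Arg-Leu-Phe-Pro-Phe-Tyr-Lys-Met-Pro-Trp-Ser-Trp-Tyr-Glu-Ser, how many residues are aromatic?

8

The aromatic amino acids are Phe (F, benzyl), Trp (W, indole), and Tyr (Y, phenol).
Matching residues: Phe1, Phe14, Phe17, Phe19, Tyr20, Trp24, Trp26, Tyr27.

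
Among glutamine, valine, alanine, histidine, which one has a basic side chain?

K, R, and H are the three residues with basic side chains (ε-amine, guanidinium, and imidazole respectively).
Of the listed options, only histidine belongs to this group.

histidine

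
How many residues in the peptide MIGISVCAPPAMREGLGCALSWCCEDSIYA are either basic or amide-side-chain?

1

Basic: H, K, R. Amide-side-chain: N, Q.
Basic residues here: R13 (1).
Amide-side-chain residues here: none (0).
The two groups share no amino acid, so total = 1 + 0 = 1.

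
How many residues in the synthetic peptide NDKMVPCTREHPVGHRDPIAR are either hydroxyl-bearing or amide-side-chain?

2

Hydroxyl-bearing: S, T, Y. Amide-side-chain: N, Q.
Hydroxyl-bearing residues here: T8 (1).
Amide-side-chain residues here: N1 (1).
The two groups share no amino acid, so total = 1 + 1 = 2.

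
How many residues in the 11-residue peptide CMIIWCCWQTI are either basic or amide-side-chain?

1

Basic: H, K, R. Amide-side-chain: N, Q.
Basic residues here: none (0).
Amide-side-chain residues here: Q9 (1).
The two groups share no amino acid, so total = 0 + 1 = 1.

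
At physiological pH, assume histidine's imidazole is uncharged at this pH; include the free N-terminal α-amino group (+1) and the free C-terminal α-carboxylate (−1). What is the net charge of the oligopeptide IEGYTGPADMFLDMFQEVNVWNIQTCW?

The side chains ionized at physiological pH are Lys/Arg (+1) and Asp/Glu (−1); with His treated as neutral, nothing else contributes.
Positive (K, R): none → +0.
Negative (D, E): E2, D9, D13, E17 → −4.
The N-terminus (+1) and C-terminus (−1) cancel.
Net charge = (+0) + (−4) = −4.

-4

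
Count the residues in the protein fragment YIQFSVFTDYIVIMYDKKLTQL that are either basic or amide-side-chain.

4

Basic: H, K, R. Amide-side-chain: N, Q.
Basic residues here: K17, K18 (2).
Amide-side-chain residues here: Q3, Q21 (2).
The two groups share no amino acid, so total = 2 + 2 = 4.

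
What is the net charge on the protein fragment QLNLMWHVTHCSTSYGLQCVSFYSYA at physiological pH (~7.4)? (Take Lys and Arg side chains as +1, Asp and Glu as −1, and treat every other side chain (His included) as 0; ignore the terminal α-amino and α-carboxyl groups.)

0

Positive (K, R): none → +0.
Negative (D, E): none → −0.
Net charge = (+0) + (−0) = 0.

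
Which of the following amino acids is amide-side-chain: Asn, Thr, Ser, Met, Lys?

The amide-side-chain residues are Asn (N) and Gln (Q).
Of the listed options, only Asn belongs to this group.

Asn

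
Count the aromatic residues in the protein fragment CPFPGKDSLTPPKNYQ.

2

The aromatic amino acids are Phe (F, benzyl), Trp (W, indole), and Tyr (Y, phenol).
Matching residues: F3, Y15.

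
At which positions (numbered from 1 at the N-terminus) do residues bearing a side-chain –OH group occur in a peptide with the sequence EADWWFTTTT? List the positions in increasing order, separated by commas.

7, 8, 9, 10

The –OH-bearing residues are Ser, Thr (aliphatic alcohols), and Tyr (phenol).
Matching residues: T7, T8, T9, T10.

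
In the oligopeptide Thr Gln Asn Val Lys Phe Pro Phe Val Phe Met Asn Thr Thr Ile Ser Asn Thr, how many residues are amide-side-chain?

4

Only N (asparagine) and Q (glutamine) carry a side-chain carboxamide.
Matching residues: Gln2, Asn3, Asn12, Asn17.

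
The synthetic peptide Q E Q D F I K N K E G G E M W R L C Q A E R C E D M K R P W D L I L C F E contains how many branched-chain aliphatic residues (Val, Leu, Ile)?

5

Matching residues: I6, L17, L32, I33, L34.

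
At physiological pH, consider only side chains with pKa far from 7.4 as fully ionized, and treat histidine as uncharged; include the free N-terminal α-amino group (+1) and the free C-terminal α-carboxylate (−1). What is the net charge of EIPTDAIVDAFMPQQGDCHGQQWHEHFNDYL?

-6

Near pH 7.4, K and R contribute +1 each, D and E contribute −1 each, and every other side chain (His included, as stated) is uncharged.
Positive (K, R): none → +0.
Negative (D, E): E1, D5, D9, D17, E25, D29 → −6.
The N-terminus (+1) and C-terminus (−1) cancel.
Net charge = (+0) + (−6) = −6.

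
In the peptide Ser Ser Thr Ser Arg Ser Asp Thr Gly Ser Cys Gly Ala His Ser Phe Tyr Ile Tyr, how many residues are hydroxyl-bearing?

The –OH-bearing residues are Ser, Thr (aliphatic alcohols), and Tyr (phenol).
Matching residues: Ser1, Ser2, Thr3, Ser4, Ser6, Thr8, Ser10, Ser15, Tyr17, Tyr19.

10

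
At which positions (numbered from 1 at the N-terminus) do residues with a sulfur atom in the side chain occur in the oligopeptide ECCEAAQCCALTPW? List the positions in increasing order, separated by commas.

2, 3, 8, 9

Only Cys (C) and Met (M) have a sulfur atom in the side chain.
Matching residues: C2, C3, C8, C9.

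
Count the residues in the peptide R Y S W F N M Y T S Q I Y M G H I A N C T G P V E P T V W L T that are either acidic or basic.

3

Acidic: D, E. Basic: H, K, R.
Acidic residues here: E25 (1).
Basic residues here: R1, H16 (2).
The two groups share no amino acid, so total = 1 + 2 = 3.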